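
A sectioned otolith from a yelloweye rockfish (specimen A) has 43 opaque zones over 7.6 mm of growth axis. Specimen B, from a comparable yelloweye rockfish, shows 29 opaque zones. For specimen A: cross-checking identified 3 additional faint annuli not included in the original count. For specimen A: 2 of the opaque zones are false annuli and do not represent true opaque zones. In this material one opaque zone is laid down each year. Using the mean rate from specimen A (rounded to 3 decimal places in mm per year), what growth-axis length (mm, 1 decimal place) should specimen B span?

5.0 mm

Specimen A: true opaque zone count = 43 − 2 + 3 = 44.
A: 7.6 mm over 44 years gives 7.6 / 44 ≈ 0.173 mm/yr.
Length of B = 0.173 × 29 = 5.0 mm.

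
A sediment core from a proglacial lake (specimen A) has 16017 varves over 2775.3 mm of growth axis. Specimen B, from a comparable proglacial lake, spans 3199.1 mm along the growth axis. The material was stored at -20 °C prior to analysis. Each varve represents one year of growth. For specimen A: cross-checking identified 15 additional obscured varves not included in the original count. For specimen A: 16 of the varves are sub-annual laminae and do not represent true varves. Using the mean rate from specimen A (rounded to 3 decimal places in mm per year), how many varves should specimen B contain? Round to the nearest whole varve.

18492 varves

Specimen A: true varve count = 16017 − 16 + 15 = 16016.
A: Mean rate = 2775.3 mm / 16016 years ≈ 0.173 mm/year.
Specimen B: 3199.1 mm / 0.173 mm per year = 18491.91 years ≈ 18492 varves.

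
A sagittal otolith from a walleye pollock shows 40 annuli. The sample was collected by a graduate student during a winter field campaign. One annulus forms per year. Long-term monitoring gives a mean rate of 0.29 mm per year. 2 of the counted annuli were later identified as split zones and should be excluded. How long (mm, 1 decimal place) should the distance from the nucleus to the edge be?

11.0 mm

Correcting the raw count gives 40 − 2 = 38 true annuli.
Length ≈ 0.29 × 38 = 11.0 mm.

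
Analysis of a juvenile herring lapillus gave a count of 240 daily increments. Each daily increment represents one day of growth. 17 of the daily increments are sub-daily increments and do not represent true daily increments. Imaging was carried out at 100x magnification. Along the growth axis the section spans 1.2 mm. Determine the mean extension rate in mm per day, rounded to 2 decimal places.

Adjusted count: 240 − 17 = 223 daily increments.
1.2 mm over 223 days gives 1.2 / 223 ≈ 0.01 mm per day.

0.01 mm per day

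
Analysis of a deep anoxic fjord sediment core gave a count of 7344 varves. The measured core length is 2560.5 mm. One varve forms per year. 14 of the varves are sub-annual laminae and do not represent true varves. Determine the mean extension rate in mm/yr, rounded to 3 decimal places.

0.349 mm/yr

Adjusted count: 7344 − 14 = 7330 varves.
Mean rate = 2560.5 mm / 7330 years ≈ 0.349 mm/yr.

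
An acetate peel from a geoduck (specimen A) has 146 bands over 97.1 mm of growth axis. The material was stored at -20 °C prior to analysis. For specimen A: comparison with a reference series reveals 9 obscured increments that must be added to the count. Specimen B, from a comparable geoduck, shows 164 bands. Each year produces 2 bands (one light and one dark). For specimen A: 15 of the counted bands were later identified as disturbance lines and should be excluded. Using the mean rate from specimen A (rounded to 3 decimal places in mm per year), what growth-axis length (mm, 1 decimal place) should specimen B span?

113.7 mm

Specimen A: true band count = 146 − 15 + 9 = 140.
Specimen A: with 2 bands per year, 140 / 2 = 70 years.
A: Mean rate = 97.1 mm / 70 years ≈ 1.387 mm per year.
Specimen B: with 2 bands per year, 164 / 2 = 82 years. For B, 1.387 mm/year × 82 years = 113.7 mm.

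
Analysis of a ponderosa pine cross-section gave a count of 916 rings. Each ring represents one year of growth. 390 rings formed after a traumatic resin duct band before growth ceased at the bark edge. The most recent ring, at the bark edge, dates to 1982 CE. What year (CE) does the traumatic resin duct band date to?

There are 390 rings younger than the traumatic resin duct band.
Counting back 390 years from 1982 CE places the traumatic resin duct band in 1982 − 390 = 1592 CE.

1592 CE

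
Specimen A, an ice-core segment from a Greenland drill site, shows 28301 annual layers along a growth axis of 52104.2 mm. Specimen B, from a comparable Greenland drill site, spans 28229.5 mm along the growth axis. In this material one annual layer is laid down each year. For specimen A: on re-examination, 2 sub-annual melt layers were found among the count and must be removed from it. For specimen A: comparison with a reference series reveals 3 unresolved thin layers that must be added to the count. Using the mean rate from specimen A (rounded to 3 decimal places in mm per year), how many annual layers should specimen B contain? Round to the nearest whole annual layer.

Specimen A: adjusted count: 28301 − 2 + 3 = 28302 annual layers.
A: Mean rate = 52104.2 mm / 28302 years ≈ 1.841 mm/yr.
Specimen B: 28229.5 mm / 1.841 mm per year = 15333.79 years ≈ 15334 annual layers.

15334 annual layers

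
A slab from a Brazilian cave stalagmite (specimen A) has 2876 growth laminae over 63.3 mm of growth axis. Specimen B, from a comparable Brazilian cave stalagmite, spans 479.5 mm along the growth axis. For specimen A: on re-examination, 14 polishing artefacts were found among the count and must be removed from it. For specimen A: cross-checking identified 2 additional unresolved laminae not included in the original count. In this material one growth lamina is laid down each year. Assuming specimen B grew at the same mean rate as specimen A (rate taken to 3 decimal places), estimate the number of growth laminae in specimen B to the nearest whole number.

Specimen A: true growth lamina count = 2876 − 14 + 2 = 2864.
A: Extension rate ≈ 63.3 / 2864 = 0.022 mm/year.
For B, 479.5 / 0.022 = 21795.45 years ≈ 21795 growth laminae.

21795 growth laminae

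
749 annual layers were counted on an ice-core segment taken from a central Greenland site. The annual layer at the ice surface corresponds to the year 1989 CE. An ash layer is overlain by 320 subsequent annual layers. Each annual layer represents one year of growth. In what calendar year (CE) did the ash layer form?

There are 320 annual layers younger than the ash layer.
The annual layer at the ice surface is 1989 CE, so the ash layer dates to 1989 − 320 = 1669 CE.

1669 CE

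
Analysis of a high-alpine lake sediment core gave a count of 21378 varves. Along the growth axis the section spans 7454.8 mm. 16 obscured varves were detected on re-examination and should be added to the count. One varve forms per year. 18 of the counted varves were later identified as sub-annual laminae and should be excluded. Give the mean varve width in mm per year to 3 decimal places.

Adjusted count: 21378 − 18 + 16 = 21376 varves.
7454.8 mm over 21376 years gives 7454.8 / 21376 ≈ 0.349 mm per year.

0.349 mm per year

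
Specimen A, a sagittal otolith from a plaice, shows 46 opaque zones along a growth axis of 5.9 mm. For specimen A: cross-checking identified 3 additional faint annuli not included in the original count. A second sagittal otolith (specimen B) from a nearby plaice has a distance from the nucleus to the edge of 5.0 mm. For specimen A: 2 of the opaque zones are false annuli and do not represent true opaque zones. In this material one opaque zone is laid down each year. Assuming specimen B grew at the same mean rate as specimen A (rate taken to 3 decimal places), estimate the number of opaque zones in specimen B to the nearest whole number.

40 opaque zones

Specimen A: adjusted count: 46 − 2 + 3 = 47 opaque zones.
A: 5.9 mm over 47 years gives 5.9 / 47 ≈ 0.126 mm/year.
Specimen B: 5.0 mm / 0.126 mm per year = 39.68 years ≈ 40 opaque zones.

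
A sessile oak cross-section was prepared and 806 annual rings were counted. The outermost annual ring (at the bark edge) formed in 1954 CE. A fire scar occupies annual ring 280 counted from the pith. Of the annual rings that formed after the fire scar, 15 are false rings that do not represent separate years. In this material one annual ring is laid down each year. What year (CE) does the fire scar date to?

Between annual ring 280 and the bark edge there are 806 − 280 = 526 annual rings.
Removing the 15 false annual rings leaves 526 − 15 = 511 true annual rings beyond the fire scar.
The annual ring at the bark edge is 1954 CE, so the fire scar dates to 1954 − 511 = 1443 CE.

1443 CE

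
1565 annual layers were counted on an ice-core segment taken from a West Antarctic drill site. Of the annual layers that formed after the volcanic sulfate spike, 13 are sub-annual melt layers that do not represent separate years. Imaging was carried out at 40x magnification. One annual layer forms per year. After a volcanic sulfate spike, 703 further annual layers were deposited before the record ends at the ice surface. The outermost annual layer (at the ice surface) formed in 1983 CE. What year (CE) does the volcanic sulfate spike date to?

There are 703 annual layers younger than the volcanic sulfate spike.
Removing the 13 false annual layers leaves 703 − 13 = 690 true annual layers beyond the volcanic sulfate spike.
The annual layer at the ice surface is 1983 CE, so the volcanic sulfate spike dates to 1983 − 690 = 1293 CE.

1293 CE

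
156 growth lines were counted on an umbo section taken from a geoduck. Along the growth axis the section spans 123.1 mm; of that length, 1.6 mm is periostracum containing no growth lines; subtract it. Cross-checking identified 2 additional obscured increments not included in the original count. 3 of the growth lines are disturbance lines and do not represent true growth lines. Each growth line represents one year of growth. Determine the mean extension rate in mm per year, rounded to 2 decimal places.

0.78 mm per year

True growth line count = 156 − 3 + 2 = 155.
Removing the 1.6 mm offcut leaves 123.1 − 1.6 = 121.5 mm.
Extension rate ≈ 121.5 / 155 = 0.78 mm per year.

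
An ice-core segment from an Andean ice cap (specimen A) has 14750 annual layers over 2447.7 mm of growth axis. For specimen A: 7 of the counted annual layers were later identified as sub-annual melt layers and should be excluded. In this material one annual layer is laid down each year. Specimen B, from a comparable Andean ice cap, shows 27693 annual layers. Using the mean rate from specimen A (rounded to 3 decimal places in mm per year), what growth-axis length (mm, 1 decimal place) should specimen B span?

4597.0 mm

Specimen A: true annual layer count = 14750 − 7 = 14743.
A: 2447.7 mm over 14743 years gives 2447.7 / 14743 ≈ 0.166 mm/yr.
B's length ≈ 0.166 × 27693 = 4597.0 mm.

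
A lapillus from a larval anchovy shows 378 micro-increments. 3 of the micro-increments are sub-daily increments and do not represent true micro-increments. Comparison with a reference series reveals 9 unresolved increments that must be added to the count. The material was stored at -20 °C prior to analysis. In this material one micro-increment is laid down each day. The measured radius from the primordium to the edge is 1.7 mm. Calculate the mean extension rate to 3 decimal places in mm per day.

Adjusted count: 378 − 3 + 9 = 384 micro-increments.
Mean rate = 1.7 mm / 384 days ≈ 0.004 mm per day.

0.004 mm per day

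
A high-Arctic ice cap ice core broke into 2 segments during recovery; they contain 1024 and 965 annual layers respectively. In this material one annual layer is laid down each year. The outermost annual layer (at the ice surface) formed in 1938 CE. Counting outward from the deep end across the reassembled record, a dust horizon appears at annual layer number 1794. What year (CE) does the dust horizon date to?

Total annual layers = 1024 + 965 = 1989.
The dust horizon sits at annual layer 1794 from the deep end, so 1989 − 1794 = 195 annual layers formed after it.
The annual layer at the ice surface is 1938 CE, so the dust horizon dates to 1938 − 195 = 1743 CE.

1743 CE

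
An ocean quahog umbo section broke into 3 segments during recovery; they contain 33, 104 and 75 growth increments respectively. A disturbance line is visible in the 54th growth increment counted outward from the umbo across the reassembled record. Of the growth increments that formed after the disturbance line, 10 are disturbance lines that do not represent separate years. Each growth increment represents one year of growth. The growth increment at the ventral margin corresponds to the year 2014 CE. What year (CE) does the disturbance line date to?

1866 CE

Total growth increments = 33 + 104 + 75 = 212.
Between growth increment 54 and the ventral margin there are 212 − 54 = 158 growth increments.
158 − 10 false = 148 true growth increments after the disturbance line.
2014 − 148 = 1866 CE.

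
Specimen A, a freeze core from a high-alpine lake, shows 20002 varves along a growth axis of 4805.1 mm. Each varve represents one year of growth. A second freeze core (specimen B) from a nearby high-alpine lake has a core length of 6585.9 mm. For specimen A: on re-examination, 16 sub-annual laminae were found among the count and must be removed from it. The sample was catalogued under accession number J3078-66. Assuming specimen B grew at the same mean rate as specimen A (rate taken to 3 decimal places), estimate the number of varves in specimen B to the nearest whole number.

27441 varves

Specimen A: after corrections the count is 20002 − 16 = 19986 varves.
A: 4805.1 mm over 19986 years gives 4805.1 / 19986 ≈ 0.240 mm per year.
Specimen B: 6585.9 mm / 0.240 mm per year = 27441.25 years ≈ 27441 varves.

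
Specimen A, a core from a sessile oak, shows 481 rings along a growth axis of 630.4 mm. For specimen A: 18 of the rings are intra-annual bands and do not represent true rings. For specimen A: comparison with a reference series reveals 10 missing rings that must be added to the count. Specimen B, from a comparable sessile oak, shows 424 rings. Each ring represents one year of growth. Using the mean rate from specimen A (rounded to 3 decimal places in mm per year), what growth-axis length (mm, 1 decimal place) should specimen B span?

Specimen A: correcting the raw count gives 481 − 18 + 10 = 473 true rings.
A: 630.4 mm over 473 years gives 630.4 / 473 ≈ 1.333 mm per year.
B's length ≈ 1.333 × 424 = 565.2 mm.

565.2 mm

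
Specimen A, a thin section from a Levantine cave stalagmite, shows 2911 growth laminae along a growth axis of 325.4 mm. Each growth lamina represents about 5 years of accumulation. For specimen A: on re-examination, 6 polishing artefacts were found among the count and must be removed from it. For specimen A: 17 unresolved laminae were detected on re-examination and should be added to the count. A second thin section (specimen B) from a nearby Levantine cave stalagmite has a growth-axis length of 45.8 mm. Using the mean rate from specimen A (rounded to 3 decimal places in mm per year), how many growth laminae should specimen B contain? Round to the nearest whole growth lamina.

Specimen A: true growth lamina count = 2911 − 6 + 17 = 2922.
Specimen A: 2922 growth laminae at 5 years each span 2922 × 5 = 14610 years.
A: Extension rate ≈ 325.4 / 14610 = 0.022 mm per year.
B spans 45.8 / 0.022 = 2081.82 years; at 5 years per growth lamina that is 2081.82 / 5 ≈ 416 growth laminae.

416 growth laminae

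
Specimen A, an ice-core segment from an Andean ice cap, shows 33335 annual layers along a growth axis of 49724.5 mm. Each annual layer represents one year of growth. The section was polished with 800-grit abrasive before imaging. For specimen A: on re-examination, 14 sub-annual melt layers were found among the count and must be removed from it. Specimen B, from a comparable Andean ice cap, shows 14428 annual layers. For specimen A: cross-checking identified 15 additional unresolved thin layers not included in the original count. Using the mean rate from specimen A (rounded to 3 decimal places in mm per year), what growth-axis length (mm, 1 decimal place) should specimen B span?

21526.6 mm

Specimen A: true annual layer count = 33335 − 14 + 15 = 33336.
A: Extension rate ≈ 49724.5 / 33336 = 1.492 mm per year.
For B, 1.492 mm/year × 14428 years = 21526.6 mm.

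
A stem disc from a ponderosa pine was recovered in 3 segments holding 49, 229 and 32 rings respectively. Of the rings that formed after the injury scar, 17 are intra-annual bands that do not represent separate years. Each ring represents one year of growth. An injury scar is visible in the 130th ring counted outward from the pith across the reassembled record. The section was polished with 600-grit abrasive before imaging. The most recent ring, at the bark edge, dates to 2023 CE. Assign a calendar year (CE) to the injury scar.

Total rings = 49 + 229 + 32 = 310.
The injury scar sits at ring 130 from the pith, so 310 − 130 = 180 rings formed after it.
180 − 17 false = 163 true rings after the injury scar.
The ring at the bark edge is 2023 CE, so the injury scar dates to 2023 − 163 = 1860 CE.

1860 CE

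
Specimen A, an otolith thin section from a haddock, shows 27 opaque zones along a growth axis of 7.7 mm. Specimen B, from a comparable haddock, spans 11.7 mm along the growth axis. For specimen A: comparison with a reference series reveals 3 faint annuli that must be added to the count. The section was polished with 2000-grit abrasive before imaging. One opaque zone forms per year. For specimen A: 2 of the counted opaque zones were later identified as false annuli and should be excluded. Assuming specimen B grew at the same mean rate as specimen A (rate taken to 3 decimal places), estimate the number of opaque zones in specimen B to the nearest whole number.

43 opaque zones

Specimen A: true opaque zone count = 27 − 2 + 3 = 28.
A: 7.7 mm over 28 years gives 7.7 / 28 ≈ 0.275 mm/yr.
For B, 11.7 / 0.275 = 42.55 years ≈ 43 opaque zones.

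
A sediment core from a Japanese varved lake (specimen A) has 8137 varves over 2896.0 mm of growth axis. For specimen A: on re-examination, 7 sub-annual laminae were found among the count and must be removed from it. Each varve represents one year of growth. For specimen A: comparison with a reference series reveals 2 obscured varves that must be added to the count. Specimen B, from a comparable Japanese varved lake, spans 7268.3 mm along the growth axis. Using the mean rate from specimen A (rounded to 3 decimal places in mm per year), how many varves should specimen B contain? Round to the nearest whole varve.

20417 varves

Specimen A: true varve count = 8137 − 7 + 2 = 8132.
A: Extension rate ≈ 2896.0 / 8132 = 0.356 mm per year.
For B, 7268.3 / 0.356 = 20416.57 years ≈ 20417 varves.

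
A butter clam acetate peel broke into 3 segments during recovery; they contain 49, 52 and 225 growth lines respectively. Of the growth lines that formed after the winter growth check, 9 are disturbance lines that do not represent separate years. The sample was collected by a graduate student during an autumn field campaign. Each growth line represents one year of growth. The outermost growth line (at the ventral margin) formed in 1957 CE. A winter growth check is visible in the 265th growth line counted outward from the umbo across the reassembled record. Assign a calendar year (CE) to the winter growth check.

Total growth lines = 49 + 52 + 225 = 326.
326 − 265 = 61 growth lines lie beyond the winter growth check toward the ventral margin.
Removing the 9 false growth lines leaves 61 − 9 = 52 true growth lines beyond the winter growth check.
Counting back 52 years from 1957 CE places the winter growth check in 1957 − 52 = 1905 CE.

1905 CE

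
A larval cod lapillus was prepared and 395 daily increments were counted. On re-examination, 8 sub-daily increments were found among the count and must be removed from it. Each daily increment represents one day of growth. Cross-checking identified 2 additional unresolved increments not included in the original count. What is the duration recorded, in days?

389 days

Correcting the raw count gives 395 − 8 + 2 = 389 true daily increments.
At one daily increment per day, that is 389 days.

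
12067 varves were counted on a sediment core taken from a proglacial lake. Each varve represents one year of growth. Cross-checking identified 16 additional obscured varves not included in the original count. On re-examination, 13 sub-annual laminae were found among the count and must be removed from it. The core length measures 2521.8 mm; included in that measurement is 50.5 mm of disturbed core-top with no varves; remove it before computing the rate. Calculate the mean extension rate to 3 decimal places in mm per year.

After corrections the count is 12067 − 13 + 16 = 12070 varves.
The growth record spans 2521.8 − 50.5 = 2471.3 mm.
Mean rate = 2471.3 mm / 12070 years ≈ 0.205 mm per year.

0.205 mm per year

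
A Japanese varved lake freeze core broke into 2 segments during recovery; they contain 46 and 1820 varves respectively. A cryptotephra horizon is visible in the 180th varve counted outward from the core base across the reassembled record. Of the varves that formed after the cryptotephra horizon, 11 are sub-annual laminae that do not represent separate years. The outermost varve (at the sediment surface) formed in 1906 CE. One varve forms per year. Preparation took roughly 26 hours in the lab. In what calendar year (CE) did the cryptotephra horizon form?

231 CE

Total varves = 46 + 1820 = 1866.
Between varve 180 and the sediment surface there are 1866 − 180 = 1686 varves.
Removing the 11 false varves leaves 1686 − 11 = 1675 true varves beyond the cryptotephra horizon.
1906 − 1675 = 231 CE.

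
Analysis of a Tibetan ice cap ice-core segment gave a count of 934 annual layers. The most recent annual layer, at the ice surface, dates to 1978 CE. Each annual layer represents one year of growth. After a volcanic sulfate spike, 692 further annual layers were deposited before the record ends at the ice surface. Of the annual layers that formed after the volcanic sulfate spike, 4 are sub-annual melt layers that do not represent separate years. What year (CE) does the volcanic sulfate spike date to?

692 annual layers formed after the volcanic sulfate spike.
692 − 4 false = 688 true annual layers after the volcanic sulfate spike.
Counting back 688 years from 1978 CE places the volcanic sulfate spike in 1978 − 688 = 1290 CE.

1290 CE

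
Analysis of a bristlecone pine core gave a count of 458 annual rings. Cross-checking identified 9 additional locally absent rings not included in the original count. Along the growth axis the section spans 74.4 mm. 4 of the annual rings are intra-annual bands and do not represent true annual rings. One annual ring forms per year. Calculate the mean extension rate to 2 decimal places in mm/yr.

True annual ring count = 458 − 4 + 9 = 463.
Extension rate ≈ 74.4 / 463 = 0.16 mm/yr.

0.16 mm/yr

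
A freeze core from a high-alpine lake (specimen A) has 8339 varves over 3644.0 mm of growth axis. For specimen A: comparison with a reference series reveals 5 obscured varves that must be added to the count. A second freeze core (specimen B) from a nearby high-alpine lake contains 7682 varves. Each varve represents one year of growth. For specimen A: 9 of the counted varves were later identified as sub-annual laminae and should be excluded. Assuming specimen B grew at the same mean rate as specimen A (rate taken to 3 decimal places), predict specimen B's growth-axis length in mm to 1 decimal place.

Specimen A: correcting the raw count gives 8339 − 9 + 5 = 8335 true varves.
A: 3644.0 mm over 8335 years gives 3644.0 / 8335 ≈ 0.437 mm/yr.
B's length ≈ 0.437 × 7682 = 3357.0 mm.

3357.0 mm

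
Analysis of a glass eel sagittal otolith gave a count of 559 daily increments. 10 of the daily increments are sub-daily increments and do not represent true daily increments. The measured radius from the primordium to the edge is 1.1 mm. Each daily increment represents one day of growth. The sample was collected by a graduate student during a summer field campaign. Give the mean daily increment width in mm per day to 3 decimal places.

After corrections the count is 559 − 10 = 549 daily increments.
Extension rate ≈ 1.1 / 549 = 0.002 mm per day.

0.002 mm per day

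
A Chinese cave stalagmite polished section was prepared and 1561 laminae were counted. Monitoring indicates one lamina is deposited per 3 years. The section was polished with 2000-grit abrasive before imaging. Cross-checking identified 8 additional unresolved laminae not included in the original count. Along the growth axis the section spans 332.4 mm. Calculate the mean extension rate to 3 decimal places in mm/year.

Correcting the raw count gives 1561 + 8 = 1569 true laminae.
Multiplying by 3 years per lamina: 1569 × 3 = 4707 years.
Mean rate = 332.4 mm / 4707 years ≈ 0.071 mm/year.

0.071 mm/year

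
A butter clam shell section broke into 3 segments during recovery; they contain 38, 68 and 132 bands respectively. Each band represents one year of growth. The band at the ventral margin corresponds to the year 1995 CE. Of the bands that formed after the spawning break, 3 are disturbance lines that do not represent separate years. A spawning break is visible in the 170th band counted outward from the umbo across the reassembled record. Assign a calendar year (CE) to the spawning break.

1930 CE

Total bands = 38 + 68 + 132 = 238.
The spawning break sits at band 170 from the umbo, so 238 − 170 = 68 bands formed after it.
Excluding 3 false bands: 68 − 3 = 65.
Counting back 65 years from 1995 CE places the spawning break in 1995 − 65 = 1930 CE.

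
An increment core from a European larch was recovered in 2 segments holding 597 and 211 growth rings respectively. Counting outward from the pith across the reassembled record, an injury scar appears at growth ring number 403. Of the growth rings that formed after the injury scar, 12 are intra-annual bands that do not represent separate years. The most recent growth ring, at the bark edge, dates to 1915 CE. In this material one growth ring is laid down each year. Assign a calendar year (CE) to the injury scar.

1522 CE

Total growth rings = 597 + 211 = 808.
Between growth ring 403 and the bark edge there are 808 − 403 = 405 growth rings.
Removing the 12 false growth rings leaves 405 − 12 = 393 true growth rings beyond the injury scar.
1915 − 393 = 1522 CE.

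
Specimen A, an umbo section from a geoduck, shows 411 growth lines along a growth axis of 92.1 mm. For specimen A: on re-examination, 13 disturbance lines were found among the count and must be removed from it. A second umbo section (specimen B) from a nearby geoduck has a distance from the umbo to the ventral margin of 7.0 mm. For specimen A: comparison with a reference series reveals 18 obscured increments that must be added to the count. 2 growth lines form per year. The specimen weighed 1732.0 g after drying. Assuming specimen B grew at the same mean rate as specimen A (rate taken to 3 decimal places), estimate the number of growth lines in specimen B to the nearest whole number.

32 growth lines

Specimen A: correcting the raw count gives 411 − 13 + 18 = 416 true growth lines.
Specimen A: dividing by 2 growth lines per year: 416 / 2 = 208 years.
A: 92.1 mm over 208 years gives 92.1 / 208 ≈ 0.443 mm/yr.
For B, 7.0 / 0.443 = 15.80 years; at 2 growth lines per year that is 15.80 × 2 ≈ 32 growth lines.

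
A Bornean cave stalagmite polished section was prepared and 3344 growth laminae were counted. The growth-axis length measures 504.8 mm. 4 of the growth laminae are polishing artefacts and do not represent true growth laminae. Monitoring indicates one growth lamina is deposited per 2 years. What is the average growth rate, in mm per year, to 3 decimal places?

After corrections the count is 3344 − 4 = 3340 growth laminae.
3340 growth laminae at 2 years each span 3340 × 2 = 6680 years.
Mean rate = 504.8 mm / 6680 years ≈ 0.076 mm per year.

0.076 mm per year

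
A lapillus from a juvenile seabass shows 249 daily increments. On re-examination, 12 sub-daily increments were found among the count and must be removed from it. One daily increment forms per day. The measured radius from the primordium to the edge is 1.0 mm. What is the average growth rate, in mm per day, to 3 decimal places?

0.004 mm per day

Correcting the raw count gives 249 − 12 = 237 true daily increments.
Mean rate = 1.0 mm / 237 days ≈ 0.004 mm per day.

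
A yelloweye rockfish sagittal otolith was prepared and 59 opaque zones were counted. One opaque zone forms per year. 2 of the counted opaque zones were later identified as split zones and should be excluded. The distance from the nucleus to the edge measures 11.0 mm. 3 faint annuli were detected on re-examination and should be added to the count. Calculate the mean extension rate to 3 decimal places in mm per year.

0.183 mm per year

True opaque zone count = 59 − 2 + 3 = 60.
11.0 mm over 60 years gives 11.0 / 60 ≈ 0.183 mm per year.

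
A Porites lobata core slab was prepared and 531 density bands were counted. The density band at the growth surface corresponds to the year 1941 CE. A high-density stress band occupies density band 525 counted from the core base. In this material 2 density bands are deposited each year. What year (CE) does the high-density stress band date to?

1938 CE

531 − 525 = 6 density bands lie beyond the high-density stress band toward the growth surface.
With 2 density bands per year, 6 / 2 = 3 years.
The density band at the growth surface is 1941 CE, so the high-density stress band dates to 1941 − 3 = 1938 CE.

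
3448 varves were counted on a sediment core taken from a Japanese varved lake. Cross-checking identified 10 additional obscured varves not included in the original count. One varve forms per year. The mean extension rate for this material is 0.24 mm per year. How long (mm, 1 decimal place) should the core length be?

829.9 mm

True varve count = 3448 + 10 = 3458.
3458 years at 0.24 mm/year gives 0.24 × 3458 = 829.9 mm.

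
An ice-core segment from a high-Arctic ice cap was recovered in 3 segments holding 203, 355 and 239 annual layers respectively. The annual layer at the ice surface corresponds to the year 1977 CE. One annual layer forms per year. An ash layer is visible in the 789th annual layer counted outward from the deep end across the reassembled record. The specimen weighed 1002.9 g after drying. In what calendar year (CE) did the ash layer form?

1969 CE

Total annual layers = 203 + 355 + 239 = 797.
797 − 789 = 8 annual layers lie beyond the ash layer toward the ice surface.
1977 − 8 = 1969 CE.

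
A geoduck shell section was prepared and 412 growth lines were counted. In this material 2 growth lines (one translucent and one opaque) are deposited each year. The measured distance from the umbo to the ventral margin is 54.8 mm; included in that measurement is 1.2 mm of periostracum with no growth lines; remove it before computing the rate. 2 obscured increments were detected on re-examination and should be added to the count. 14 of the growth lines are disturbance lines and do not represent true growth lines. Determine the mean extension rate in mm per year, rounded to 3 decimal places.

Adjusted count: 412 − 14 + 2 = 400 growth lines.
With 2 growth lines per year, 400 / 2 = 200 years.
Removing the 1.2 mm offcut leaves 54.8 − 1.2 = 53.6 mm.
53.6 mm over 200 years gives 53.6 / 200 ≈ 0.268 mm per year.

0.268 mm per year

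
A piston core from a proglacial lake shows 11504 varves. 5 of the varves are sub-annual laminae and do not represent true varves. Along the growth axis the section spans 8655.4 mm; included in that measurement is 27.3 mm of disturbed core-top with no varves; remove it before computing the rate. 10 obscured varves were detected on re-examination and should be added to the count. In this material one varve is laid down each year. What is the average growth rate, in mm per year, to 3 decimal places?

After corrections the count is 11504 − 5 + 10 = 11509 varves.
The growth record spans 8655.4 − 27.3 = 8628.1 mm.
8628.1 mm over 11509 years gives 8628.1 / 11509 ≈ 0.750 mm per year.

0.750 mm per year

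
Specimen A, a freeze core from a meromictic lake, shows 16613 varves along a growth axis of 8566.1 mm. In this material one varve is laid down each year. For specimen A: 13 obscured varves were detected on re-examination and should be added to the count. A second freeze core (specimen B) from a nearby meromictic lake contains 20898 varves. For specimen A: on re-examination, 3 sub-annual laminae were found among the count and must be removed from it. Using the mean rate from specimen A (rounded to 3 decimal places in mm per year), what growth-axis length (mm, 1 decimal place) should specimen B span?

Specimen A: after corrections the count is 16613 − 3 + 13 = 16623 varves.
A: Extension rate ≈ 8566.1 / 16623 = 0.515 mm/year.
B's length ≈ 0.515 × 20898 = 10762.5 mm.

10762.5 mm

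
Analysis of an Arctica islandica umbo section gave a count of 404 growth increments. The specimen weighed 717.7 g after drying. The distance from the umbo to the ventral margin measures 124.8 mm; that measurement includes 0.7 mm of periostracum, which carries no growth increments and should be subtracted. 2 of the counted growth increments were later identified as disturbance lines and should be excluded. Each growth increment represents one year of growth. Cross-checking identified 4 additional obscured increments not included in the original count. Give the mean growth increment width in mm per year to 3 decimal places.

0.306 mm per year

After corrections the count is 404 − 2 + 4 = 406 growth increments.
The growth record spans 124.8 − 0.7 = 124.1 mm.
124.1 mm over 406 years gives 124.1 / 406 ≈ 0.306 mm per year.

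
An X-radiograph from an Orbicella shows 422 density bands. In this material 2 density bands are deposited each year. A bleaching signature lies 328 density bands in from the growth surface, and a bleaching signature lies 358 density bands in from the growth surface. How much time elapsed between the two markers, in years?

15 yr

358 − 328 = 30 density bands lie between the two events.
30 density bands at 2 per year is 30 / 2 = 15 years.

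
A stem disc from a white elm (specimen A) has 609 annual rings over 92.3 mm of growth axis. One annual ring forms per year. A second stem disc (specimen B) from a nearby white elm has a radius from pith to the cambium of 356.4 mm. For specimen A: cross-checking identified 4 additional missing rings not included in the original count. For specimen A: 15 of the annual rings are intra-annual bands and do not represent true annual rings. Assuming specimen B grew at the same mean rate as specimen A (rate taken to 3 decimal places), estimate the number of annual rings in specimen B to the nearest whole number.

2314 annual rings

Specimen A: correcting the raw count gives 609 − 15 + 4 = 598 true annual rings.
A: 92.3 mm over 598 years gives 92.3 / 598 ≈ 0.154 mm per year.
B spans 356.4 / 0.154 = 2314.29 years ≈ 2314 annual rings.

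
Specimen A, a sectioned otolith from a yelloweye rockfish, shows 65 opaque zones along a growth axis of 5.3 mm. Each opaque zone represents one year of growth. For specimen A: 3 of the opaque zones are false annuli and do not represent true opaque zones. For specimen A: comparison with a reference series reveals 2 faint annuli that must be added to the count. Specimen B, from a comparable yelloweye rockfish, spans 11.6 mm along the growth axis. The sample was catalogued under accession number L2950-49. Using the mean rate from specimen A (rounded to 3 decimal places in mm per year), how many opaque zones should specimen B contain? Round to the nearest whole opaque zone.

Specimen A: true opaque zone count = 65 − 3 + 2 = 64.
A: 5.3 mm over 64 years gives 5.3 / 64 ≈ 0.083 mm per year.
B spans 11.6 / 0.083 = 139.76 years ≈ 140 opaque zones.

140 opaque zones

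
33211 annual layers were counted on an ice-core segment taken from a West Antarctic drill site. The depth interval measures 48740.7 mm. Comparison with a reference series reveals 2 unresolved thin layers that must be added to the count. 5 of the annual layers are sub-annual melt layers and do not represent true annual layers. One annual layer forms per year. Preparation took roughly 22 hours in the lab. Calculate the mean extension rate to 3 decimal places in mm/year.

Correcting the raw count gives 33211 − 5 + 2 = 33208 true annual layers.
Extension rate ≈ 48740.7 / 33208 = 1.468 mm/year.

1.468 mm/year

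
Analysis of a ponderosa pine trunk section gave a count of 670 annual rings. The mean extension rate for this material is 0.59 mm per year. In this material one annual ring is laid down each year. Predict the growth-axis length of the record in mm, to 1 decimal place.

670 years of growth are recorded.
670 years at 0.59 mm/year gives 0.59 × 670 = 395.3 mm.

395.3 mm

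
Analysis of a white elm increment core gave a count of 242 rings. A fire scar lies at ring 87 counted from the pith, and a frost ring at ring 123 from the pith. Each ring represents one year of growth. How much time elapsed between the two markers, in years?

36 yr

Separation: 123 − 87 = 36 rings.
At one ring per year, 36 years elapsed between them.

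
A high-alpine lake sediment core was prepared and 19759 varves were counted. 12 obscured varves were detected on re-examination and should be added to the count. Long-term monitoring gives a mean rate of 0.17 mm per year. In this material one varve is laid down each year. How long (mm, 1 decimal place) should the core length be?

3361.1 mm

Adjusted count: 19759 + 12 = 19771 varves.
Predicted length = 0.17 mm/year × 19771 years = 3361.1 mm.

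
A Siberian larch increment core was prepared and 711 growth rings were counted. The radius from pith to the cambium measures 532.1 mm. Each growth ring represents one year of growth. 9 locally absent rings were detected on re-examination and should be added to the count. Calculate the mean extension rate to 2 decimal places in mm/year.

0.74 mm/year

After corrections the count is 711 + 9 = 720 growth rings.
Mean rate = 532.1 mm / 720 years ≈ 0.74 mm/year.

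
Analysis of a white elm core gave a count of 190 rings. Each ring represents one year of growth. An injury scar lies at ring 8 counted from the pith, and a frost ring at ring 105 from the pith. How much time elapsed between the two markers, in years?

97 years

105 − 8 = 97 rings lie between the two events.
One ring per year makes the interval 97 years.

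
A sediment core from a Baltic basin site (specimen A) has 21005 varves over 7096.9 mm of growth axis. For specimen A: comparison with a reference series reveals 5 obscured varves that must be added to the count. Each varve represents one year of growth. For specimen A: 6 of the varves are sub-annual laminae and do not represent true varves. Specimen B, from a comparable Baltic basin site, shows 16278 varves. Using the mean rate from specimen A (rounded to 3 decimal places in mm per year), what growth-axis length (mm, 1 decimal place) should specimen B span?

Specimen A: true varve count = 21005 − 6 + 5 = 21004.
A: Mean rate = 7096.9 mm / 21004 years ≈ 0.338 mm/year.
Length of B = 0.338 × 16278 = 5502.0 mm.

5502.0 mm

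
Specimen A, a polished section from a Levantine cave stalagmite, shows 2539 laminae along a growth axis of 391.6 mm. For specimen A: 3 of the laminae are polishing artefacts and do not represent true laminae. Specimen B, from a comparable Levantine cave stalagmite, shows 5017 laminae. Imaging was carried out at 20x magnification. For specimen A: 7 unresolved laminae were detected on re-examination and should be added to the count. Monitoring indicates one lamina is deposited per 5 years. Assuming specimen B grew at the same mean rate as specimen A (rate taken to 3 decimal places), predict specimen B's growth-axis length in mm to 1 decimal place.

Specimen A: adjusted count: 2539 − 3 + 7 = 2543 laminae.
Specimen A: 2543 laminae at 5 years each span 2543 × 5 = 12715 years.
A: Mean rate = 391.6 mm / 12715 years ≈ 0.031 mm/yr.
Specimen B: multiplying by 5 years per lamina: 5017 × 5 = 25085 years. B's length ≈ 0.031 × 25085 = 777.6 mm.

777.6 mm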